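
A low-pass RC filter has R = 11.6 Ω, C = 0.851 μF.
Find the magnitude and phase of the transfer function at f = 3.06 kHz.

Step 1 — Angular frequency: ω = 2π·3060 = 1.923e+04 rad/s.
Step 2 — Transfer function: H(jω) = 1/(1 + jωRC).
Step 3 — Denominator: 1 + jωRC = 1 + j·1.923e+04·11.6·8.51e-07 = 1 + j0.1898.
Step 4 — H = 0.9652 - j0.1832.
Step 5 — Magnitude: |H| = 0.9825 (-0.2 dB); phase: φ = -10.7°.

|H| = 0.9825 (-0.2 dB), φ = -10.7°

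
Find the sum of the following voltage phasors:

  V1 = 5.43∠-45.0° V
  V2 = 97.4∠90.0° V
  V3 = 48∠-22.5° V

Step 1 — Convert each phasor to rectangular form:
  V1 = 5.43·(cos(-45.0°) + j·sin(-45.0°)) = 3.84 - j3.84 V
  V2 = 97.4·(cos(90.0°) + j·sin(90.0°)) = 0 + j97.4 V
  V3 = 48·(cos(-22.5°) + j·sin(-22.5°)) = 44.35 - j18.37 V
Step 2 — Sum components: V_total = 48.19 + j75.19 V.
Step 3 — Convert to polar: |V_total| = 89.31 V, ∠V_total = 57.3°.

V_total = 89.31∠57.3° V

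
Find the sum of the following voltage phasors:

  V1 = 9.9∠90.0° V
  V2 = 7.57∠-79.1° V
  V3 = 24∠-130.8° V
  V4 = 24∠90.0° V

Step 1 — Convert each phasor to rectangular form:
  V1 = 9.9·(cos(90.0°) + j·sin(90.0°)) = 0 + j9.9 V
  V2 = 7.57·(cos(-79.1°) + j·sin(-79.1°)) = 1.431 - j7.433 V
  V3 = 24·(cos(-130.8°) + j·sin(-130.8°)) = -15.68 - j18.17 V
  V4 = 24·(cos(90.0°) + j·sin(90.0°)) = 0 + j24 V
Step 2 — Sum components: V_total = -14.25 + j8.299 V.
Step 3 — Convert to polar: |V_total| = 16.49 V, ∠V_total = 149.8°.

V_total = 16.49∠149.8° V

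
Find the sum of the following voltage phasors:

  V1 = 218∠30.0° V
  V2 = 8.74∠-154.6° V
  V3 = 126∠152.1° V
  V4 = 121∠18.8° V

Step 1 — Convert each phasor to rectangular form:
  V1 = 218·(cos(30.0°) + j·sin(30.0°)) = 188.8 + j109 V
  V2 = 8.74·(cos(-154.6°) + j·sin(-154.6°)) = -7.895 - j3.749 V
  V3 = 126·(cos(152.1°) + j·sin(152.1°)) = -111.4 + j58.96 V
  V4 = 121·(cos(18.8°) + j·sin(18.8°)) = 114.5 + j38.99 V
Step 2 — Sum components: V_total = 184.1 + j203.2 V.
Step 3 — Convert to polar: |V_total| = 274.2 V, ∠V_total = 47.8°.

V_total = 274.2∠47.8° V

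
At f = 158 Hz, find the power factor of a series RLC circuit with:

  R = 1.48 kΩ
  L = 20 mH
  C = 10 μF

Step 1 — Angular frequency: ω = 2π·f = 2π·158 = 992.7 rad/s.
Step 2 — Component impedances:
  R: Z = R = 1480 Ω
  L: Z = jωL = j·992.7·0.02 = 0 + j19.85 Ω
  C: Z = 1/(jωC) = -j/(ω·C) = 0 - j100.7 Ω
Step 3 — Series combination: Z_total = R + L + C = 1480 - j80.88 Ω = 1482∠-3.1° Ω.
Step 4 — Power factor: PF = cos(φ) = Re(Z)/|Z| = 1480/1482.2 = 0.9985.
Step 5 — Type: Im(Z) = -80.88 ⇒ leading (phase φ = -3.1°).

PF = 0.9985 (leading, φ = -3.1°)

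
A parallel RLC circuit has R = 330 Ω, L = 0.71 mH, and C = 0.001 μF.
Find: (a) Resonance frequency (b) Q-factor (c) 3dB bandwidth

Step 1 — Resonance: ω₀ = 1/√(LC) = 1/√(0.00071·1e-09) = 1.187e+06 rad/s.
Step 2 — f₀ = ω₀/(2π) = 1.889e+05 Hz.
Step 3 — Parallel Q: Q = R/(ω₀L) = 330/(1.187e+06·0.00071) = 0.3916.
Step 4 — Bandwidth: Δω = ω₀/Q = 3.03e+06 rad/s; BW = Δω/(2π) = 4.823e+05 Hz.

(a) f₀ = 1.889e+05 Hz  (b) Q = 0.3916  (c) BW = 4.823e+05 Hz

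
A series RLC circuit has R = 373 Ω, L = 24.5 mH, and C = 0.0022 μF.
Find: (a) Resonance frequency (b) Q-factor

Step 1 — Resonance condition Im(Z)=0 gives ω₀ = 1/√(LC).
Step 2 — ω₀ = 1/√(0.0245·2.2e-09) = 1.362e+05 rad/s.
Step 3 — f₀ = ω₀/(2π) = 2.168e+04 Hz.
Step 4 — Series Q: Q = ω₀L/R = 1.362e+05·0.0245/373 = 8.947.

(a) f₀ = 2.168e+04 Hz  (b) Q = 8.947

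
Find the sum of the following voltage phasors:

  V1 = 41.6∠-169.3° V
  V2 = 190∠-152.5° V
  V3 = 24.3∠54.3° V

Step 1 — Convert each phasor to rectangular form:
  V1 = 41.6·(cos(-169.3°) + j·sin(-169.3°)) = -40.88 - j7.724 V
  V2 = 190·(cos(-152.5°) + j·sin(-152.5°)) = -168.5 - j87.73 V
  V3 = 24.3·(cos(54.3°) + j·sin(54.3°)) = 14.18 + j19.73 V
Step 2 — Sum components: V_total = -195.2 - j75.72 V.
Step 3 — Convert to polar: |V_total| = 209.4 V, ∠V_total = -158.8°.

V_total = 209.4∠-158.8° V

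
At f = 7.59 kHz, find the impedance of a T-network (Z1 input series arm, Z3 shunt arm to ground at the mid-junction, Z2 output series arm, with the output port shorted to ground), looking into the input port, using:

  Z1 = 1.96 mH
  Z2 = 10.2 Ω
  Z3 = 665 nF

Step 1 — Angular frequency: ω = 2π·f = 2π·7590 = 4.769e+04 rad/s.
Step 2 — Component impedances:
  Z1: Z = jωL = j·4.769e+04·0.00196 = 0 + j93.47 Ω
  Z2: Z = R = 10.2 Ω
  Z3: Z = 1/(jωC) = -j/(ω·C) = 0 - j31.53 Ω
Step 3 — With the output port shorted to ground, the output series arm Z2 runs from the junction to ground; the shunt arm Z3 also runs from the junction to ground. They appear in parallel: Z3 || Z2 = 9.234 - j2.987 Ω.
Step 4 — Series with input arm Z1: Z_in = Z1 + (Z3 || Z2) = 9.234 + j90.48 Ω = 90.95∠84.2° Ω.

Z = 9.234 + j90.48 Ω = 90.95∠84.2° Ω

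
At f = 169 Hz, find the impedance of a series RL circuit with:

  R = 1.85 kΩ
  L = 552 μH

Step 1 — Angular frequency: ω = 2π·f = 2π·169 = 1062 rad/s.
Step 2 — Component impedances:
  R: Z = R = 1850 Ω
  L: Z = jωL = j·1062·0.000552 = 0 + j0.5861 Ω
Step 3 — Series combination: Z_total = R + L = 1850 + j0.5861 Ω = 1850∠0.0° Ω.

Z = 1850 + j0.5861 Ω = 1850∠0.0° Ω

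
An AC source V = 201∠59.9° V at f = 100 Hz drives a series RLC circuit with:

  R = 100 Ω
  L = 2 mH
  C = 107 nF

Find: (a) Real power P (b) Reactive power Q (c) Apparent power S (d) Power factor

Step 1 — Angular frequency: ω = 2π·f = 2π·100 = 628.3 rad/s.
Step 2 — Component impedances:
  R: Z = R = 100 Ω
  L: Z = jωL = j·628.3·0.002 = 0 + j1.257 Ω
  C: Z = 1/(jωC) = -j/(ω·C) = 0 - j1.487e+04 Ω
Step 3 — Series combination: Z_total = R + L + C = 100 - j1.487e+04 Ω = 1.487e+04∠-89.6° Ω.
Step 4 — Source phasor: V = 201∠59.9° V = 100.8 + j173.9 V.
Step 5 — Current: I = V / Z = -0.01165 + j0.006856 A = 0.01351∠149.5° A.
Step 6 — Complex power: S = V·I* = 0.01826 - j2.716 VA.
Step 7 — Real power: P = Re(S) = 0.01826 W.
Step 8 — Reactive power: Q = Im(S) = -2.716 VAR.
Step 9 — Apparent power: |S| = 2.716 VA.
Step 10 — Power factor: PF = P/|S| = 0.006723 (leading).

(a) P = 0.01826 W  (b) Q = -2.716 VAR  (c) S = 2.716 VA  (d) PF = 0.006723 (leading)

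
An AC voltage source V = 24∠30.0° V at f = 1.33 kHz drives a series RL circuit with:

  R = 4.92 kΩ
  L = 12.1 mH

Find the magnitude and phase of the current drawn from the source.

Step 1 — Angular frequency: ω = 2π·f = 2π·1330 = 8357 rad/s.
Step 2 — Component impedances:
  R: Z = R = 4920 Ω
  L: Z = jωL = j·8357·0.0121 = 0 + j101.1 Ω
Step 3 — Series combination: Z_total = R + L = 4920 + j101.1 Ω = 4921∠1.2° Ω.
Step 4 — Source phasor: V = 24∠30.0° V = 20.78 + j12 V.
Step 5 — Ohm's law: I = V / Z_total = (20.78 + j12) / (4920 + j101.1) = 0.004273 + j0.002351 A.
Step 6 — Convert to polar: |I| = 0.004877 A, ∠I = 28.8°.

I = 0.004877∠28.8° A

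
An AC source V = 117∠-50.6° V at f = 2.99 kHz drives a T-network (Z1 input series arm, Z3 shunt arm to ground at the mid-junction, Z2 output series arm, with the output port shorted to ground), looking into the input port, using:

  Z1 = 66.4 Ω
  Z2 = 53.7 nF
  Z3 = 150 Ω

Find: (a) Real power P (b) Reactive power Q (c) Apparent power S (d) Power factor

Step 1 — Angular frequency: ω = 2π·f = 2π·2990 = 1.879e+04 rad/s.
Step 2 — Component impedances:
  Z1: Z = R = 66.4 Ω
  Z2: Z = 1/(jωC) = -j/(ω·C) = 0 - j991.2 Ω
  Z3: Z = R = 150 Ω
Step 3 — With the output port shorted to ground, the output series arm Z2 runs from the junction to ground; the shunt arm Z3 also runs from the junction to ground. They appear in parallel: Z3 || Z2 = 146.6 - j22.19 Ω.
Step 4 — Series with input arm Z1: Z_in = Z1 + (Z3 || Z2) = 213 - j22.19 Ω = 214.2∠-5.9° Ω.
Step 5 — Source phasor: V = 117∠-50.6° V = 74.26 - j90.41 V.
Step 6 — Current: I = V / Z = 0.3886 - j0.3839 A = 0.5462∠-44.7° A.
Step 7 — Complex power: S = V·I* = 63.57 - j6.621 VA.
Step 8 — Real power: P = Re(S) = 63.57 W.
Step 9 — Reactive power: Q = Im(S) = -6.621 VAR.
Step 10 — Apparent power: |S| = 63.91 VA.
Step 11 — Power factor: PF = P/|S| = 0.9946 (leading).

(a) P = 63.57 W  (b) Q = -6.621 VAR  (c) S = 63.91 VA  (d) PF = 0.9946 (leading)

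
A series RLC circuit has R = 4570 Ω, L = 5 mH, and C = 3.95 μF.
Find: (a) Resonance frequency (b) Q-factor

Step 1 — Resonance condition Im(Z)=0 gives ω₀ = 1/√(LC).
Step 2 — ω₀ = 1/√(0.005·3.95e-06) = 7116 rad/s.
Step 3 — f₀ = ω₀/(2π) = 1132 Hz.
Step 4 — Series Q: Q = ω₀L/R = 7116·0.005/4570 = 0.007785.

(a) f₀ = 1132 Hz  (b) Q = 0.007785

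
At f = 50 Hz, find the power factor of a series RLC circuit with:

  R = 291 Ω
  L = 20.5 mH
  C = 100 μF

Step 1 — Angular frequency: ω = 2π·f = 2π·50 = 314.2 rad/s.
Step 2 — Component impedances:
  R: Z = R = 291 Ω
  L: Z = jωL = j·314.2·0.0205 = 0 + j6.44 Ω
  C: Z = 1/(jωC) = -j/(ω·C) = 0 - j31.83 Ω
Step 3 — Series combination: Z_total = R + L + C = 291 - j25.39 Ω = 292.1∠-5.0° Ω.
Step 4 — Power factor: PF = cos(φ) = Re(Z)/|Z| = 291/292.1 = 0.9962.
Step 5 — Type: Im(Z) = -25.39 ⇒ leading (phase φ = -5.0°).

PF = 0.9962 (leading, φ = -5.0°)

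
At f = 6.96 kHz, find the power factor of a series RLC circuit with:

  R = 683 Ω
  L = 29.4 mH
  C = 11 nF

Step 1 — Angular frequency: ω = 2π·f = 2π·6960 = 4.373e+04 rad/s.
Step 2 — Component impedances:
  R: Z = R = 683 Ω
  L: Z = jωL = j·4.373e+04·0.0294 = 0 + j1286 Ω
  C: Z = 1/(jωC) = -j/(ω·C) = 0 - j2079 Ω
Step 3 — Series combination: Z_total = R + L + C = 683 - j793.1 Ω = 1047∠-49.3° Ω.
Step 4 — Power factor: PF = cos(φ) = Re(Z)/|Z| = 683/1046.7 = 0.6525.
Step 5 — Type: Im(Z) = -793.1 ⇒ leading (phase φ = -49.3°).

PF = 0.6525 (leading, φ = -49.3°)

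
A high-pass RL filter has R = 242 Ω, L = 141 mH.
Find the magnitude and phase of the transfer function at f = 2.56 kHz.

Step 1 — Angular frequency: ω = 2π·2560 = 1.608e+04 rad/s.
Step 2 — Transfer function: H(jω) = jωL/(R + jωL).
Step 3 — Numerator jωL = j·2268; denominator R + jωL = 242 + j2268.
Step 4 — H = 0.9887 + j0.1055.
Step 5 — Magnitude: |H| = 0.9944 (-0.0 dB); phase: φ = 6.1°.

|H| = 0.9944 (-0.0 dB), φ = 6.1°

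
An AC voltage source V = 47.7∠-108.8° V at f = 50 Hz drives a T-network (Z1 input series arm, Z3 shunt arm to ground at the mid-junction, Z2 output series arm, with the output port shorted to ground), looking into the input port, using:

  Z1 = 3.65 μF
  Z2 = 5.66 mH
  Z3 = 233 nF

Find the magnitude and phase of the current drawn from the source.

Step 1 — Angular frequency: ω = 2π·f = 2π·50 = 314.2 rad/s.
Step 2 — Component impedances:
  Z1: Z = 1/(jωC) = -j/(ω·C) = 0 - j872.1 Ω
  Z2: Z = jωL = j·314.2·0.00566 = 0 + j1.778 Ω
  Z3: Z = 1/(jωC) = -j/(ω·C) = 0 - j1.366e+04 Ω
Step 3 — With the output port shorted to ground, the output series arm Z2 runs from the junction to ground; the shunt arm Z3 also runs from the junction to ground. They appear in parallel: Z3 || Z2 = 0 + j1.778 Ω.
Step 4 — Series with input arm Z1: Z_in = Z1 + (Z3 || Z2) = 0 - j870.3 Ω = 870.3∠-90.0° Ω.
Step 5 — Source phasor: V = 47.7∠-108.8° V = -15.37 - j45.16 V.
Step 6 — Ohm's law: I = V / Z_total = (-15.37 - j45.16) / (0 - j870.3) = 0.05188 - j0.01766 A.
Step 7 — Convert to polar: |I| = 0.05481 A, ∠I = -18.8°.

I = 0.05481∠-18.8° A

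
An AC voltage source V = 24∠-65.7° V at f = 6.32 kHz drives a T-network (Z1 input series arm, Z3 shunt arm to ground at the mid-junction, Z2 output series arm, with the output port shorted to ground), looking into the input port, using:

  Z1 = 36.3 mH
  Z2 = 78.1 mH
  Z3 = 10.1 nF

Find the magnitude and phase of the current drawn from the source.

Step 1 — Angular frequency: ω = 2π·f = 2π·6320 = 3.971e+04 rad/s.
Step 2 — Component impedances:
  Z1: Z = jωL = j·3.971e+04·0.0363 = 0 + j1441 Ω
  Z2: Z = jωL = j·3.971e+04·0.0781 = 0 + j3101 Ω
  Z3: Z = 1/(jωC) = -j/(ω·C) = 0 - j2493 Ω
Step 3 — With the output port shorted to ground, the output series arm Z2 runs from the junction to ground; the shunt arm Z3 also runs from the junction to ground. They appear in parallel: Z3 || Z2 = 0 - j1.272e+04 Ω.
Step 4 — Series with input arm Z1: Z_in = Z1 + (Z3 || Z2) = 0 - j1.128e+04 Ω = 1.128e+04∠-90.0° Ω.
Step 5 — Source phasor: V = 24∠-65.7° V = 9.876 - j21.87 V.
Step 6 — Ohm's law: I = V / Z_total = (9.876 - j21.87) / (0 - j1.128e+04) = 0.00194 + j0.0008758 A.
Step 7 — Convert to polar: |I| = 0.002128 A, ∠I = 24.3°.

I = 0.002128∠24.3° A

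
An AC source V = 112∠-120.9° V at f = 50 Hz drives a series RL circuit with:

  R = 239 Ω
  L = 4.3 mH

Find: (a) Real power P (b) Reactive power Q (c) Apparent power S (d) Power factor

Step 1 — Angular frequency: ω = 2π·f = 2π·50 = 314.2 rad/s.
Step 2 — Component impedances:
  R: Z = R = 239 Ω
  L: Z = jωL = j·314.2·0.0043 = 0 + j1.351 Ω
Step 3 — Series combination: Z_total = R + L = 239 + j1.351 Ω = 239∠0.3° Ω.
Step 4 — Source phasor: V = 112∠-120.9° V = -57.52 - j96.1 V.
Step 5 — Current: I = V / Z = -0.2429 - j0.4007 A = 0.4686∠-121.2° A.
Step 6 — Complex power: S = V·I* = 52.48 + j0.2967 VA.
Step 7 — Real power: P = Re(S) = 52.48 W.
Step 8 — Reactive power: Q = Im(S) = 0.2967 VAR.
Step 9 — Apparent power: |S| = 52.48 VA.
Step 10 — Power factor: PF = P/|S| = 1 (lagging).

(a) P = 52.48 W  (b) Q = 0.2967 VAR  (c) S = 52.48 VA  (d) PF = 1 (lagging)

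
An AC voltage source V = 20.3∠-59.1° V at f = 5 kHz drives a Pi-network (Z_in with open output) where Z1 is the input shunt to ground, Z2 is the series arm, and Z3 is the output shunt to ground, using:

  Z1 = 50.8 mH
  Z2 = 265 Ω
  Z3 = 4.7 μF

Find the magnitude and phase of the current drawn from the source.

Step 1 — Angular frequency: ω = 2π·f = 2π·5000 = 3.142e+04 rad/s.
Step 2 — Component impedances:
  Z1: Z = jωL = j·3.142e+04·0.0508 = 0 + j1596 Ω
  Z2: Z = R = 265 Ω
  Z3: Z = 1/(jωC) = -j/(ω·C) = 0 - j6.773 Ω
Step 3 — With open output, the series arm Z2 and the output shunt Z3 appear in series to ground: Z2 + Z3 = 265 - j6.773 Ω.
Step 4 — Parallel with input shunt Z1: Z_in = Z1 || (Z2 + Z3) = 260 + j36.56 Ω = 262.6∠8.0° Ω.
Step 5 — Source phasor: V = 20.3∠-59.1° V = 10.42 - j17.42 V.
Step 6 — Ohm's law: I = V / Z_total = (10.42 - j17.42) / (260 + j36.56) = 0.03008 - j0.07122 A.
Step 7 — Convert to polar: |I| = 0.07731 A, ∠I = -67.1°.

I = 0.07731∠-67.1° A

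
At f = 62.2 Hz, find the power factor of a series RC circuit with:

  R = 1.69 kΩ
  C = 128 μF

Step 1 — Angular frequency: ω = 2π·f = 2π·62.2 = 390.8 rad/s.
Step 2 — Component impedances:
  R: Z = R = 1690 Ω
  C: Z = 1/(jωC) = -j/(ω·C) = 0 - j19.99 Ω
Step 3 — Series combination: Z_total = R + C = 1690 - j19.99 Ω = 1690∠-0.7° Ω.
Step 4 — Power factor: PF = cos(φ) = Re(Z)/|Z| = 1690/1690.1 = 0.9999.
Step 5 — Type: Im(Z) = -19.99 ⇒ leading (phase φ = -0.7°).

PF = 0.9999 (leading, φ = -0.7°)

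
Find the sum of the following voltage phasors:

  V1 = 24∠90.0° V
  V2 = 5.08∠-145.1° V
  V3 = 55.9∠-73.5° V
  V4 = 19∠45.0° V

Step 1 — Convert each phasor to rectangular form:
  V1 = 24·(cos(90.0°) + j·sin(90.0°)) = 0 + j24 V
  V2 = 5.08·(cos(-145.1°) + j·sin(-145.1°)) = -4.166 - j2.907 V
  V3 = 55.9·(cos(-73.5°) + j·sin(-73.5°)) = 15.88 - j53.6 V
  V4 = 19·(cos(45.0°) + j·sin(45.0°)) = 13.44 + j13.44 V
Step 2 — Sum components: V_total = 25.15 - j19.07 V.
Step 3 — Convert to polar: |V_total| = 31.56 V, ∠V_total = -37.2°.

V_total = 31.56∠-37.2° V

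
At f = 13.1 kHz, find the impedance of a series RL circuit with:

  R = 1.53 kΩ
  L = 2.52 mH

Step 1 — Angular frequency: ω = 2π·f = 2π·1.31e+04 = 8.231e+04 rad/s.
Step 2 — Component impedances:
  R: Z = R = 1530 Ω
  L: Z = jωL = j·8.231e+04·0.00252 = 0 + j207.4 Ω
Step 3 — Series combination: Z_total = R + L = 1530 + j207.4 Ω = 1544∠7.7° Ω.

Z = 1530 + j207.4 Ω = 1544∠7.7° Ω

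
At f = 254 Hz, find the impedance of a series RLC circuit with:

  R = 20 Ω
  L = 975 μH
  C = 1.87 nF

Step 1 — Angular frequency: ω = 2π·f = 2π·254 = 1596 rad/s.
Step 2 — Component impedances:
  R: Z = R = 20 Ω
  L: Z = jωL = j·1596·0.000975 = 0 + j1.556 Ω
  C: Z = 1/(jωC) = -j/(ω·C) = 0 - j3.351e+05 Ω
Step 3 — Series combination: Z_total = R + L + C = 20 - j3.351e+05 Ω = 3.351e+05∠-90.0° Ω.

Z = 20 - j3.351e+05 Ω = 3.351e+05∠-90.0° Ω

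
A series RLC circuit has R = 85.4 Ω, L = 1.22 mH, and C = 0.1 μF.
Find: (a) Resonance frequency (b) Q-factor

Step 1 — Resonance condition Im(Z)=0 gives ω₀ = 1/√(LC).
Step 2 — ω₀ = 1/√(0.00122·1e-07) = 9.054e+04 rad/s.
Step 3 — f₀ = ω₀/(2π) = 1.441e+04 Hz.
Step 4 — Series Q: Q = ω₀L/R = 9.054e+04·0.00122/85.4 = 1.293.

(a) f₀ = 1.441e+04 Hz  (b) Q = 1.293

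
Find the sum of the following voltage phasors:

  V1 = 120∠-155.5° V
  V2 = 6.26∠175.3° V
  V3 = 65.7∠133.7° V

Step 1 — Convert each phasor to rectangular form:
  V1 = 120·(cos(-155.5°) + j·sin(-155.5°)) = -109.2 - j49.76 V
  V2 = 6.26·(cos(175.3°) + j·sin(175.3°)) = -6.239 + j0.5129 V
  V3 = 65.7·(cos(133.7°) + j·sin(133.7°)) = -45.39 + j47.5 V
Step 2 — Sum components: V_total = -160.8 - j1.751 V.
Step 3 — Convert to polar: |V_total| = 160.8 V, ∠V_total = -179.4°.

V_total = 160.8∠-179.4° V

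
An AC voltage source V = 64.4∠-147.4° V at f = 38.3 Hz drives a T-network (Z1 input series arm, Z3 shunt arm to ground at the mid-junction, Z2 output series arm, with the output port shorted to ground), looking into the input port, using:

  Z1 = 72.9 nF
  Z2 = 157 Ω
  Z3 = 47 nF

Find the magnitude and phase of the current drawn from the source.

Step 1 — Angular frequency: ω = 2π·f = 2π·38.3 = 240.6 rad/s.
Step 2 — Component impedances:
  Z1: Z = 1/(jωC) = -j/(ω·C) = 0 - j5.7e+04 Ω
  Z2: Z = R = 157 Ω
  Z3: Z = 1/(jωC) = -j/(ω·C) = 0 - j8.841e+04 Ω
Step 3 — With the output port shorted to ground, the output series arm Z2 runs from the junction to ground; the shunt arm Z3 also runs from the junction to ground. They appear in parallel: Z3 || Z2 = 157 - j0.2788 Ω.
Step 4 — Series with input arm Z1: Z_in = Z1 + (Z3 || Z2) = 157 - j5.7e+04 Ω = 5.7e+04∠-89.8° Ω.
Step 5 — Source phasor: V = 64.4∠-147.4° V = -54.25 - j34.7 V.
Step 6 — Ohm's law: I = V / Z_total = (-54.25 - j34.7) / (157 - j5.7e+04) = 0.0006061 - j0.0009534 A.
Step 7 — Convert to polar: |I| = 0.00113 A, ∠I = -57.6°.

I = 0.00113∠-57.6° A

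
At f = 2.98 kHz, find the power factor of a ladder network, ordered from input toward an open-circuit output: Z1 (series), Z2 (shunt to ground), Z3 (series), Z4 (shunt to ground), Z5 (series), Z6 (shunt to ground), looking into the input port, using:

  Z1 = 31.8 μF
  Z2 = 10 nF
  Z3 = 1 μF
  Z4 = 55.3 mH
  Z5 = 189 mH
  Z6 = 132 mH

Step 1 — Angular frequency: ω = 2π·f = 2π·2980 = 1.872e+04 rad/s.
Step 2 — Component impedances:
  Z1: Z = 1/(jωC) = -j/(ω·C) = 0 - j1.679 Ω
  Z2: Z = 1/(jωC) = -j/(ω·C) = 0 - j5341 Ω
  Z3: Z = 1/(jωC) = -j/(ω·C) = 0 - j53.41 Ω
  Z4: Z = jωL = j·1.872e+04·0.0553 = 0 + j1035 Ω
  Z5: Z = jωL = j·1.872e+04·0.189 = 0 + j3539 Ω
  Z6: Z = jωL = j·1.872e+04·0.132 = 0 + j2472 Ω
Step 3 — Ladder network (open output): work backward from the far end, alternating series and parallel combinations. Z_in = 0 + j980.8 Ω = 980.8∠90.0° Ω.
Step 4 — Power factor: PF = cos(φ) = Re(Z)/|Z| = 0/980.8 = 0.
Step 5 — Type: Im(Z) = 980.8 ⇒ lagging (phase φ = 90.0°).

PF = 0 (lagging, φ = 90.0°)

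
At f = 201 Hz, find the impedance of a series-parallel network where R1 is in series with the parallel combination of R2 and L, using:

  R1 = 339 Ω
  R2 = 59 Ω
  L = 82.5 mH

Step 1 — Angular frequency: ω = 2π·f = 2π·201 = 1263 rad/s.
Step 2 — Component impedances:
  R1: Z = R = 339 Ω
  R2: Z = R = 59 Ω
  L: Z = jωL = j·1263·0.0825 = 0 + j104.2 Ω
Step 3 — Parallel branch: R2 || L = 1/(1/R2 + 1/L) = 44.67 + j25.3 Ω.
Step 4 — Series with R1: Z_total = R1 + (R2 || L) = 383.7 + j25.3 Ω = 384.5∠3.8° Ω.

Z = 383.7 + j25.3 Ω = 384.5∠3.8° Ω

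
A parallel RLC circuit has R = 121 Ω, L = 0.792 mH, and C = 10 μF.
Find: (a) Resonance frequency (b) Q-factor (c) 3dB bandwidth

Step 1 — Resonance: ω₀ = 1/√(LC) = 1/√(0.000792·1e-05) = 1.124e+04 rad/s.
Step 2 — f₀ = ω₀/(2π) = 1788 Hz.
Step 3 — Parallel Q: Q = R/(ω₀L) = 121/(1.124e+04·0.000792) = 13.6.
Step 4 — Bandwidth: Δω = ω₀/Q = 826.4 rad/s; BW = Δω/(2π) = 131.5 Hz.

(a) f₀ = 1788 Hz  (b) Q = 13.6  (c) BW = 131.5 Hz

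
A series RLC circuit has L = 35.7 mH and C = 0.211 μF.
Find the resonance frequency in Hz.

Step 1 — Resonance condition Im(Z)=0 gives ω₀ = 1/√(LC).
Step 2 — ω₀ = 1/√(0.0357·2.11e-07) = 1.152e+04 rad/s.
Step 3 — f₀ = ω₀/(2π) = 1834 Hz.

f₀ = 1834 Hz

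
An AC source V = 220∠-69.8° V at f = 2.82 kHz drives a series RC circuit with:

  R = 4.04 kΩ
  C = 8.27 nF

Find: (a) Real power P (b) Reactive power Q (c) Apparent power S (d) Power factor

Step 1 — Angular frequency: ω = 2π·f = 2π·2820 = 1.772e+04 rad/s.
Step 2 — Component impedances:
  R: Z = R = 4040 Ω
  C: Z = 1/(jωC) = -j/(ω·C) = 0 - j6824 Ω
Step 3 — Series combination: Z_total = R + C = 4040 - j6824 Ω = 7931∠-59.4° Ω.
Step 4 — Source phasor: V = 220∠-69.8° V = 75.97 - j206.5 V.
Step 5 — Current: I = V / Z = 0.02728 - j0.00502 A = 0.02774∠-10.4° A.
Step 6 — Complex power: S = V·I* = 3.109 - j5.252 VA.
Step 7 — Real power: P = Re(S) = 3.109 W.
Step 8 — Reactive power: Q = Im(S) = -5.252 VAR.
Step 9 — Apparent power: |S| = 6.103 VA.
Step 10 — Power factor: PF = P/|S| = 0.5094 (leading).

(a) P = 3.109 W  (b) Q = -5.252 VAR  (c) S = 6.103 VA  (d) PF = 0.5094 (leading)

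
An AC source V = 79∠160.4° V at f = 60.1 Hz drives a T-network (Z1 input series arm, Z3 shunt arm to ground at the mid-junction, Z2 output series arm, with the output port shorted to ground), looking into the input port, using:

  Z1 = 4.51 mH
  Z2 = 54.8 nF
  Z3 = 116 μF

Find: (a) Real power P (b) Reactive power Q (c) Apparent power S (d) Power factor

Step 1 — Angular frequency: ω = 2π·f = 2π·60.1 = 377.6 rad/s.
Step 2 — Component impedances:
  Z1: Z = jωL = j·377.6·0.00451 = 0 + j1.703 Ω
  Z2: Z = 1/(jωC) = -j/(ω·C) = 0 - j4.832e+04 Ω
  Z3: Z = 1/(jωC) = -j/(ω·C) = 0 - j22.83 Ω
Step 3 — With the output port shorted to ground, the output series arm Z2 runs from the junction to ground; the shunt arm Z3 also runs from the junction to ground. They appear in parallel: Z3 || Z2 = 0 - j22.82 Ω.
Step 4 — Series with input arm Z1: Z_in = Z1 + (Z3 || Z2) = 0 - j21.12 Ω = 21.12∠-90.0° Ω.
Step 5 — Source phasor: V = 79∠160.4° V = -74.42 + j26.5 V.
Step 6 — Current: I = V / Z = -1.255 - j3.525 A = 3.741∠-109.6° A.
Step 7 — Complex power: S = V·I* = 0 - j295.6 VA.
Step 8 — Real power: P = Re(S) = 0 W.
Step 9 — Reactive power: Q = Im(S) = -295.6 VAR.
Step 10 — Apparent power: |S| = 295.6 VA.
Step 11 — Power factor: PF = P/|S| = 0 (leading).

(a) P = 0 W  (b) Q = -295.6 VAR  (c) S = 295.6 VA  (d) PF = 0 (leading)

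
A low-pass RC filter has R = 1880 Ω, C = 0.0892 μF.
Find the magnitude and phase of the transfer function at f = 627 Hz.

Step 1 — Angular frequency: ω = 2π·627 = 3940 rad/s.
Step 2 — Transfer function: H(jω) = 1/(1 + jωRC).
Step 3 — Denominator: 1 + jωRC = 1 + j·3940·1880·8.92e-08 = 1 + j0.6606.
Step 4 — H = 0.6962 - j0.4599.
Step 5 — Magnitude: |H| = 0.8344 (-1.6 dB); phase: φ = -33.5°.

|H| = 0.8344 (-1.6 dB), φ = -33.5°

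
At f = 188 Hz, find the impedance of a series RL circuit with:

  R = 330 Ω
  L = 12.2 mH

Step 1 — Angular frequency: ω = 2π·f = 2π·188 = 1181 rad/s.
Step 2 — Component impedances:
  R: Z = R = 330 Ω
  L: Z = jωL = j·1181·0.0122 = 0 + j14.41 Ω
Step 3 — Series combination: Z_total = R + L = 330 + j14.41 Ω = 330.3∠2.5° Ω.

Z = 330 + j14.41 Ω = 330.3∠2.5° Ω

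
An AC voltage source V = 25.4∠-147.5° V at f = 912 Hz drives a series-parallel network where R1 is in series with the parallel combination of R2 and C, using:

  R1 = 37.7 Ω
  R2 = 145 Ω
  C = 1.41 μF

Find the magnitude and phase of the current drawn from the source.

Step 1 — Angular frequency: ω = 2π·f = 2π·912 = 5730 rad/s.
Step 2 — Component impedances:
  R1: Z = R = 37.7 Ω
  R2: Z = R = 145 Ω
  C: Z = 1/(jωC) = -j/(ω·C) = 0 - j123.8 Ω
Step 3 — Parallel branch: R2 || C = 1/(1/R2 + 1/C) = 61.12 - j71.6 Ω.
Step 4 — Series with R1: Z_total = R1 + (R2 || C) = 98.82 - j71.6 Ω = 122∠-35.9° Ω.
Step 5 — Source phasor: V = 25.4∠-147.5° V = -21.42 - j13.65 V.
Step 6 — Ohm's law: I = V / Z_total = (-21.42 - j13.65) / (98.82 - j71.6) = -0.07653 - j0.1936 A.
Step 7 — Convert to polar: |I| = 0.2081 A, ∠I = -111.6°.

I = 0.2081∠-111.6° A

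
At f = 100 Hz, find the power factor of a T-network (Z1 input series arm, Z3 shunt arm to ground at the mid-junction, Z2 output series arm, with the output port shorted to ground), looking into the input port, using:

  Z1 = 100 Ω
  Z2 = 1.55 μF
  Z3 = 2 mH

Step 1 — Angular frequency: ω = 2π·f = 2π·100 = 628.3 rad/s.
Step 2 — Component impedances:
  Z1: Z = R = 100 Ω
  Z2: Z = 1/(jωC) = -j/(ω·C) = 0 - j1027 Ω
  Z3: Z = jωL = j·628.3·0.002 = 0 + j1.257 Ω
Step 3 — With the output port shorted to ground, the output series arm Z2 runs from the junction to ground; the shunt arm Z3 also runs from the junction to ground. They appear in parallel: Z3 || Z2 = 0 + j1.258 Ω.
Step 4 — Series with input arm Z1: Z_in = Z1 + (Z3 || Z2) = 100 + j1.258 Ω = 100∠0.7° Ω.
Step 5 — Power factor: PF = cos(φ) = Re(Z)/|Z| = 100/100.01 = 0.9999.
Step 6 — Type: Im(Z) = 1.258 ⇒ lagging (phase φ = 0.7°).

PF = 0.9999 (lagging, φ = 0.7°)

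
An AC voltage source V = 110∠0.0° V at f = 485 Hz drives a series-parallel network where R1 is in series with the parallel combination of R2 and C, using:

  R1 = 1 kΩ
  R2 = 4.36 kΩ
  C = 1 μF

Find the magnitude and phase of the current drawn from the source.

Step 1 — Angular frequency: ω = 2π·f = 2π·485 = 3047 rad/s.
Step 2 — Component impedances:
  R1: Z = R = 1000 Ω
  R2: Z = R = 4360 Ω
  C: Z = 1/(jωC) = -j/(ω·C) = 0 - j328.2 Ω
Step 3 — Parallel branch: R2 || C = 1/(1/R2 + 1/C) = 24.56 - j326.3 Ω.
Step 4 — Series with R1: Z_total = R1 + (R2 || C) = 1025 - j326.3 Ω = 1075∠-17.7° Ω.
Step 5 — Source phasor: V = 110∠0.0° V = 110 V.
Step 6 — Ohm's law: I = V / Z_total = (110) / (1025 - j326.3) = 0.09748 + j0.03104 A.
Step 7 — Convert to polar: |I| = 0.1023 A, ∠I = 17.7°.

I = 0.1023∠17.7° A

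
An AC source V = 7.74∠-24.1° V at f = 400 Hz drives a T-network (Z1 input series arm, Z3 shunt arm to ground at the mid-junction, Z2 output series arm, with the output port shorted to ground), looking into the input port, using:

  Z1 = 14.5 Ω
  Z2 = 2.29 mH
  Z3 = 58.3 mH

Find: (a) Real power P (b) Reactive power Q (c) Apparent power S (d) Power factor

Step 1 — Angular frequency: ω = 2π·f = 2π·400 = 2513 rad/s.
Step 2 — Component impedances:
  Z1: Z = R = 14.5 Ω
  Z2: Z = jωL = j·2513·0.00229 = 0 + j5.755 Ω
  Z3: Z = jωL = j·2513·0.0583 = 0 + j146.5 Ω
Step 3 — With the output port shorted to ground, the output series arm Z2 runs from the junction to ground; the shunt arm Z3 also runs from the junction to ground. They appear in parallel: Z3 || Z2 = 0 + j5.538 Ω.
Step 4 — Series with input arm Z1: Z_in = Z1 + (Z3 || Z2) = 14.5 + j5.538 Ω = 15.52∠20.9° Ω.
Step 5 — Source phasor: V = 7.74∠-24.1° V = 7.065 - j3.16 V.
Step 6 — Current: I = V / Z = 0.3526 - j0.3526 A = 0.4987∠-45.0° A.
Step 7 — Complex power: S = V·I* = 3.606 + j1.377 VA.
Step 8 — Real power: P = Re(S) = 3.606 W.
Step 9 — Reactive power: Q = Im(S) = 1.377 VAR.
Step 10 — Apparent power: |S| = 3.86 VA.
Step 11 — Power factor: PF = P/|S| = 0.9342 (lagging).

(a) P = 3.606 W  (b) Q = 1.377 VAR  (c) S = 3.86 VA  (d) PF = 0.9342 (lagging)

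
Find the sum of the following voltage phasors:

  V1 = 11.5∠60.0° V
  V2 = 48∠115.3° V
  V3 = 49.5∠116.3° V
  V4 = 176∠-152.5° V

Step 1 — Convert each phasor to rectangular form:
  V1 = 11.5·(cos(60.0°) + j·sin(60.0°)) = 5.75 + j9.959 V
  V2 = 48·(cos(115.3°) + j·sin(115.3°)) = -20.51 + j43.4 V
  V3 = 49.5·(cos(116.3°) + j·sin(116.3°)) = -21.93 + j44.38 V
  V4 = 176·(cos(-152.5°) + j·sin(-152.5°)) = -156.1 - j81.27 V
Step 2 — Sum components: V_total = -192.8 + j16.46 V.
Step 3 — Convert to polar: |V_total| = 193.5 V, ∠V_total = 175.1°.

V_total = 193.5∠175.1° V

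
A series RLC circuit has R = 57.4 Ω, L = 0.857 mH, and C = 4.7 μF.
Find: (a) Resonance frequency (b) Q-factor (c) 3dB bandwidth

Step 1 — Resonance: ω₀ = 1/√(LC) = 1/√(0.000857·4.7e-06) = 1.576e+04 rad/s.
Step 2 — f₀ = ω₀/(2π) = 2508 Hz.
Step 3 — Series Q: Q = ω₀L/R = 1.576e+04·0.000857/57.4 = 0.2352.
Step 4 — Bandwidth: Δω = ω₀/Q = 6.698e+04 rad/s; BW = Δω/(2π) = 1.066e+04 Hz.

(a) f₀ = 2508 Hz  (b) Q = 0.2352  (c) BW = 1.066e+04 Hz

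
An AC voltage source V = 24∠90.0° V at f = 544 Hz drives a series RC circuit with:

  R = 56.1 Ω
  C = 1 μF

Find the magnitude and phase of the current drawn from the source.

Step 1 — Angular frequency: ω = 2π·f = 2π·544 = 3418 rad/s.
Step 2 — Component impedances:
  R: Z = R = 56.1 Ω
  C: Z = 1/(jωC) = -j/(ω·C) = 0 - j292.6 Ω
Step 3 — Series combination: Z_total = R + C = 56.1 - j292.6 Ω = 297.9∠-79.1° Ω.
Step 4 — Source phasor: V = 24∠90.0° V = 0 + j24 V.
Step 5 — Ohm's law: I = V / Z_total = (0 + j24) / (56.1 - j292.6) = -0.07912 + j0.01517 A.
Step 6 — Convert to polar: |I| = 0.08057 A, ∠I = 169.1°.

I = 0.08057∠169.1° A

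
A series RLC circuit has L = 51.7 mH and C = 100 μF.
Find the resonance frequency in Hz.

Step 1 — Resonance condition Im(Z)=0 gives ω₀ = 1/√(LC).
Step 2 — ω₀ = 1/√(0.0517·0.0001) = 439.8 rad/s.
Step 3 — f₀ = ω₀/(2π) = 70 Hz.

f₀ = 70 Hz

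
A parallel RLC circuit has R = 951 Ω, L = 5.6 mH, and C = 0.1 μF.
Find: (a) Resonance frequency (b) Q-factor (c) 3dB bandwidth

Step 1 — Resonance: ω₀ = 1/√(LC) = 1/√(0.0056·1e-07) = 4.226e+04 rad/s.
Step 2 — f₀ = ω₀/(2π) = 6726 Hz.
Step 3 — Parallel Q: Q = R/(ω₀L) = 951/(4.226e+04·0.0056) = 4.019.
Step 4 — Bandwidth: Δω = ω₀/Q = 1.052e+04 rad/s; BW = Δω/(2π) = 1674 Hz.

(a) f₀ = 6726 Hz  (b) Q = 4.019  (c) BW = 1674 Hz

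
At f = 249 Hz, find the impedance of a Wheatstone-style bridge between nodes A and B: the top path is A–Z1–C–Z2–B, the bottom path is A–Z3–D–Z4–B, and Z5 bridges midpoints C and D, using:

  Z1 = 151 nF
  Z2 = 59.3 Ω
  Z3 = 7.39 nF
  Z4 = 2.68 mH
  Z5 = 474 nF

Step 1 — Angular frequency: ω = 2π·f = 2π·249 = 1565 rad/s.
Step 2 — Component impedances:
  Z1: Z = 1/(jωC) = -j/(ω·C) = 0 - j4233 Ω
  Z2: Z = R = 59.3 Ω
  Z3: Z = 1/(jωC) = -j/(ω·C) = 0 - j8.649e+04 Ω
  Z4: Z = jωL = j·1565·0.00268 = 0 + j4.193 Ω
  Z5: Z = 1/(jωC) = -j/(ω·C) = 0 - j1348 Ω
Step 3 — Bridge requires nodal analysis (the Z5 bridge couples midpoints C and D, so the two paths cannot be reduced to a simple series/parallel combination). Setting node B to ground and injecting 1 A at node A, the 3-node admittance system at A, C, D solves to V_A = Z_AB = 53.77 - j4038 Ω = 4038∠-89.2° Ω.

Z = 53.77 - j4038 Ω = 4038∠-89.2° Ω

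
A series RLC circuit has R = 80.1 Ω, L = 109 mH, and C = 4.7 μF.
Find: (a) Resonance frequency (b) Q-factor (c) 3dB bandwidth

Step 1 — Resonance: ω₀ = 1/√(LC) = 1/√(0.109·4.7e-06) = 1397 rad/s.
Step 2 — f₀ = ω₀/(2π) = 222.4 Hz.
Step 3 — Series Q: Q = ω₀L/R = 1397·0.109/80.1 = 1.901.
Step 4 — Bandwidth: Δω = ω₀/Q = 734.9 rad/s; BW = Δω/(2π) = 117 Hz.

(a) f₀ = 222.4 Hz  (b) Q = 1.901  (c) BW = 117 Hz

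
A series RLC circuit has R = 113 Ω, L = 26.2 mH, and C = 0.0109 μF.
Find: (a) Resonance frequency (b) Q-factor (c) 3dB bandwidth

Step 1 — Resonance: ω₀ = 1/√(LC) = 1/√(0.0262·1.09e-08) = 5.917e+04 rad/s.
Step 2 — f₀ = ω₀/(2π) = 9418 Hz.
Step 3 — Series Q: Q = ω₀L/R = 5.917e+04·0.0262/113 = 13.72.
Step 4 — Bandwidth: Δω = ω₀/Q = 4313 rad/s; BW = Δω/(2π) = 686.4 Hz.

(a) f₀ = 9418 Hz  (b) Q = 13.72  (c) BW = 686.4 Hz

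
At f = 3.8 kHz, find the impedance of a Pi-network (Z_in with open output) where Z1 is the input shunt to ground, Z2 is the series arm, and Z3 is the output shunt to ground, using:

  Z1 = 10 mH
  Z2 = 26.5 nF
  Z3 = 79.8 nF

Step 1 — Angular frequency: ω = 2π·f = 2π·3800 = 2.388e+04 rad/s.
Step 2 — Component impedances:
  Z1: Z = jωL = j·2.388e+04·0.01 = 0 + j238.8 Ω
  Z2: Z = 1/(jωC) = -j/(ω·C) = 0 - j1580 Ω
  Z3: Z = 1/(jωC) = -j/(ω·C) = 0 - j524.8 Ω
Step 3 — With open output, the series arm Z2 and the output shunt Z3 appear in series to ground: Z2 + Z3 = 0 - j2105 Ω.
Step 4 — Parallel with input shunt Z1: Z_in = Z1 || (Z2 + Z3) = 0 + j269.3 Ω = 269.3∠90.0° Ω.

Z = 0 + j269.3 Ω = 269.3∠90.0° Ω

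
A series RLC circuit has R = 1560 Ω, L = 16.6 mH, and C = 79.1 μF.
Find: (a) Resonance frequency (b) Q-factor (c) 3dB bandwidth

Step 1 — Resonance: ω₀ = 1/√(LC) = 1/√(0.0166·7.91e-05) = 872.7 rad/s.
Step 2 — f₀ = ω₀/(2π) = 138.9 Hz.
Step 3 — Series Q: Q = ω₀L/R = 872.7·0.0166/1560 = 0.009286.
Step 4 — Bandwidth: Δω = ω₀/Q = 9.398e+04 rad/s; BW = Δω/(2π) = 1.496e+04 Hz.

(a) f₀ = 138.9 Hz  (b) Q = 0.009286  (c) BW = 1.496e+04 Hz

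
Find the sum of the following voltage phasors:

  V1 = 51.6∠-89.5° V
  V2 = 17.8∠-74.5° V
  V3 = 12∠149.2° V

Step 1 — Convert each phasor to rectangular form:
  V1 = 51.6·(cos(-89.5°) + j·sin(-89.5°)) = 0.4503 - j51.6 V
  V2 = 17.8·(cos(-74.5°) + j·sin(-74.5°)) = 4.757 - j17.15 V
  V3 = 12·(cos(149.2°) + j·sin(149.2°)) = -10.31 + j6.145 V
Step 2 — Sum components: V_total = -5.1 - j62.61 V.
Step 3 — Convert to polar: |V_total| = 62.81 V, ∠V_total = -94.7°.

V_total = 62.81∠-94.7° V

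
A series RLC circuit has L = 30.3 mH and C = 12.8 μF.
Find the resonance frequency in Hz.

Step 1 — Resonance condition Im(Z)=0 gives ω₀ = 1/√(LC).
Step 2 — ω₀ = 1/√(0.0303·1.28e-05) = 1606 rad/s.
Step 3 — f₀ = ω₀/(2π) = 255.6 Hz.

f₀ = 255.6 Hz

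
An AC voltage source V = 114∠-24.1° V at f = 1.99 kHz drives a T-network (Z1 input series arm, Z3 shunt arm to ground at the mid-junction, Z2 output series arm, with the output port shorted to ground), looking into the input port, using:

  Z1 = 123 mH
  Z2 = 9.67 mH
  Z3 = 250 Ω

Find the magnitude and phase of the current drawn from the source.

Step 1 — Angular frequency: ω = 2π·f = 2π·1990 = 1.25e+04 rad/s.
Step 2 — Component impedances:
  Z1: Z = jωL = j·1.25e+04·0.123 = 0 + j1538 Ω
  Z2: Z = jωL = j·1.25e+04·0.00967 = 0 + j120.9 Ω
  Z3: Z = R = 250 Ω
Step 3 — With the output port shorted to ground, the output series arm Z2 runs from the junction to ground; the shunt arm Z3 also runs from the junction to ground. They appear in parallel: Z3 || Z2 = 47.39 + j97.99 Ω.
Step 4 — Series with input arm Z1: Z_in = Z1 + (Z3 || Z2) = 47.39 + j1636 Ω = 1637∠88.3° Ω.
Step 5 — Source phasor: V = 114∠-24.1° V = 104.1 - j46.55 V.
Step 6 — Ohm's law: I = V / Z_total = (104.1 - j46.55) / (47.39 + j1636) = -0.02659 - j0.06438 A.
Step 7 — Convert to polar: |I| = 0.06966 A, ∠I = -112.4°.

I = 0.06966∠-112.4° A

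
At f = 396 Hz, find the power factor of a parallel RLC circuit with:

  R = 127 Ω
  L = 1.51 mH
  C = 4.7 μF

Step 1 — Angular frequency: ω = 2π·f = 2π·396 = 2488 rad/s.
Step 2 — Component impedances:
  R: Z = R = 127 Ω
  L: Z = jωL = j·2488·0.00151 = 0 + j3.757 Ω
  C: Z = 1/(jωC) = -j/(ω·C) = 0 - j85.51 Ω
Step 3 — Parallel combination: 1/Z_total = 1/R + 1/L + 1/C; Z_total = 0.1215 + j3.926 Ω = 3.928∠88.2° Ω.
Step 4 — Power factor: PF = cos(φ) = Re(Z)/|Z| = 0.1215/3.928 = 0.03093.
Step 5 — Type: Im(Z) = 3.926 ⇒ lagging (phase φ = 88.2°).

PF = 0.03093 (lagging, φ = 88.2°)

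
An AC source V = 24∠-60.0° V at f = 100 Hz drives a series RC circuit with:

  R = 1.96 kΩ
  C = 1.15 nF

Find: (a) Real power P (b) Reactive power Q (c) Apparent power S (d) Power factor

Step 1 — Angular frequency: ω = 2π·f = 2π·100 = 628.3 rad/s.
Step 2 — Component impedances:
  R: Z = R = 1960 Ω
  C: Z = 1/(jωC) = -j/(ω·C) = 0 - j1.384e+06 Ω
Step 3 — Series combination: Z_total = R + C = 1960 - j1.384e+06 Ω = 1.384e+06∠-89.9° Ω.
Step 4 — Source phasor: V = 24∠-60.0° V = 12 - j20.78 V.
Step 5 — Current: I = V / Z = 1.503e-05 + j8.65e-06 A = 1.734e-05∠29.9° A.
Step 6 — Complex power: S = V·I* = 5.894e-07 - j0.0004162 VA.
Step 7 — Real power: P = Re(S) = 5.894e-07 W.
Step 8 — Reactive power: Q = Im(S) = -0.0004162 VAR.
Step 9 — Apparent power: |S| = 0.0004162 VA.
Step 10 — Power factor: PF = P/|S| = 0.001416 (leading).

(a) P = 5.894e-07 W  (b) Q = -0.0004162 VAR  (c) S = 0.0004162 VA  (d) PF = 0.001416 (leading)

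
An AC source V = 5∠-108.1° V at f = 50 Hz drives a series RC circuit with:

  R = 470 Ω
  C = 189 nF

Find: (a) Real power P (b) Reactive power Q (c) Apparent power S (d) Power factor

Step 1 — Angular frequency: ω = 2π·f = 2π·50 = 314.2 rad/s.
Step 2 — Component impedances:
  R: Z = R = 470 Ω
  C: Z = 1/(jωC) = -j/(ω·C) = 0 - j1.684e+04 Ω
Step 3 — Series combination: Z_total = R + C = 470 - j1.684e+04 Ω = 1.685e+04∠-88.4° Ω.
Step 4 — Source phasor: V = 5∠-108.1° V = -1.553 - j4.753 V.
Step 5 — Current: I = V / Z = 0.0002794 - j0.0001 A = 0.0002968∠-19.7° A.
Step 6 — Complex power: S = V·I* = 4.139e-05 - j0.001483 VA.
Step 7 — Real power: P = Re(S) = 4.139e-05 W.
Step 8 — Reactive power: Q = Im(S) = -0.001483 VAR.
Step 9 — Apparent power: |S| = 0.001484 VA.
Step 10 — Power factor: PF = P/|S| = 0.0279 (leading).

(a) P = 4.139e-05 W  (b) Q = -0.001483 VAR  (c) S = 0.001484 VA  (d) PF = 0.0279 (leading)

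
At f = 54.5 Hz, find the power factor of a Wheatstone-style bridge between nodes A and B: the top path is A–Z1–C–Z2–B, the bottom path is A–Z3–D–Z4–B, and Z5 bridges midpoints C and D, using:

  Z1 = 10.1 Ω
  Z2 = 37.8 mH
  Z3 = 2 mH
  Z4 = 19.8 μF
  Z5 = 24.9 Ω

Step 1 — Angular frequency: ω = 2π·f = 2π·54.5 = 342.4 rad/s.
Step 2 — Component impedances:
  Z1: Z = R = 10.1 Ω
  Z2: Z = jωL = j·342.4·0.0378 = 0 + j12.94 Ω
  Z3: Z = jωL = j·342.4·0.002 = 0 + j0.6849 Ω
  Z4: Z = 1/(jωC) = -j/(ω·C) = 0 - j147.5 Ω
  Z5: Z = R = 24.9 Ω
Step 3 — Bridge requires nodal analysis (the Z5 bridge couples midpoints C and D, so the two paths cannot be reduced to a simple series/parallel combination). Setting node B to ground and injecting 1 A at node A, the 3-node admittance system at A, C, D solves to V_A = Z_AB = 8.598 + j13.76 Ω = 16.23∠58.0° Ω.
Step 4 — Power factor: PF = cos(φ) = Re(Z)/|Z| = 8.598/16.23 = 0.5298.
Step 5 — Type: Im(Z) = 13.76 ⇒ lagging (phase φ = 58.0°).

PF = 0.5298 (lagging, φ = 58.0°)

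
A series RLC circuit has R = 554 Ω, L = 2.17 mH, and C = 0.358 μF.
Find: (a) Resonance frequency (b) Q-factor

Step 1 — Resonance condition Im(Z)=0 gives ω₀ = 1/√(LC).
Step 2 — ω₀ = 1/√(0.00217·3.58e-07) = 3.588e+04 rad/s.
Step 3 — f₀ = ω₀/(2π) = 5710 Hz.
Step 4 — Series Q: Q = ω₀L/R = 3.588e+04·0.00217/554 = 0.1405.

(a) f₀ = 5710 Hz  (b) Q = 0.1405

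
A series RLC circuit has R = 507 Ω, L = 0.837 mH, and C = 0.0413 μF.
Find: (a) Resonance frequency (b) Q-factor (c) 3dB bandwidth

Step 1 — Resonance: ω₀ = 1/√(LC) = 1/√(0.000837·4.13e-08) = 1.701e+05 rad/s.
Step 2 — f₀ = ω₀/(2π) = 2.707e+04 Hz.
Step 3 — Series Q: Q = ω₀L/R = 1.701e+05·0.000837/507 = 0.2808.
Step 4 — Bandwidth: Δω = ω₀/Q = 6.057e+05 rad/s; BW = Δω/(2π) = 9.641e+04 Hz.

(a) f₀ = 2.707e+04 Hz  (b) Q = 0.2808  (c) BW = 9.641e+04 Hz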